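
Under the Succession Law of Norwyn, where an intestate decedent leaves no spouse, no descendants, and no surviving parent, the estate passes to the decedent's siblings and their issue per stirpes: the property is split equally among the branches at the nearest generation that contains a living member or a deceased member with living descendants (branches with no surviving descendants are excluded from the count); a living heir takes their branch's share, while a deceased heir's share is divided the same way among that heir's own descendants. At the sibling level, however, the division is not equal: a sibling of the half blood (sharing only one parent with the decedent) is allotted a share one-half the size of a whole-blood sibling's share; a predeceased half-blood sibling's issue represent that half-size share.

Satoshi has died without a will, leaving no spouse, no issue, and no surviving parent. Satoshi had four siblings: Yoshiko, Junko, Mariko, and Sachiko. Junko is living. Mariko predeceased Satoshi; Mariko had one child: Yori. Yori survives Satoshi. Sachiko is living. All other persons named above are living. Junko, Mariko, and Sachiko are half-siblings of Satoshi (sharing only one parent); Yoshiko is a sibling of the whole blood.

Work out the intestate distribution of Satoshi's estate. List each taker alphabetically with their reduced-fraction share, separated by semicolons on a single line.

No spouse, descendants, or parent survives, so the estate passes to Satoshi's siblings per stirpes.
Half-blood siblings count for one-half the weight of whole-blood siblings at the initial division.
Dividing 1 in proportion to weights (total weight 5/2): Yoshiko (weight 1) → 2/5; Junko (weight 1/2) → 1/5; Mariko (weight 1/2) → 1/5; Sachiko (weight 1/2) → 1/5.
Yoshiko is living and takes 2/5.
Junko is living and takes 1/5.
Mariko predeceased; the 1/5 allotted to Mariko's branch passes to Mariko's issue by representation.
Yori is the sole taker at this level and receives the full 1/5.
Sachiko is living and takes 1/5.

Junko 1/5; Sachiko 1/5; Yori 1/5; Yoshiko 2/5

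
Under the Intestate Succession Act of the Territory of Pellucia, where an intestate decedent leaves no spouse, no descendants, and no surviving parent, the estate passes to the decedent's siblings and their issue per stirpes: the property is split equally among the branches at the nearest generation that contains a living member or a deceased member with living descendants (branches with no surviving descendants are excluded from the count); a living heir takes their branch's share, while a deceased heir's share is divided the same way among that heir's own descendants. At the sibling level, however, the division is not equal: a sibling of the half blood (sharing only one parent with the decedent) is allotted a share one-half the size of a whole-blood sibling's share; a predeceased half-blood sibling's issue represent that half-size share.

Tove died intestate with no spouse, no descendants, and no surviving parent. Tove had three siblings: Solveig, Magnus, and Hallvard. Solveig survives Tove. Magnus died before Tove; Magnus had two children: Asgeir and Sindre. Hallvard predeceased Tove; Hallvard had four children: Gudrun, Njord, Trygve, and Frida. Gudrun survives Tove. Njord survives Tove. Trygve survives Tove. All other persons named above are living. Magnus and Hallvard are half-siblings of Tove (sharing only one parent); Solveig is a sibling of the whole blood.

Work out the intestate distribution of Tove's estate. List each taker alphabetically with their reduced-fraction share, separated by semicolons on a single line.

Asgeir 1/8; Frida 1/16; Gudrun 1/16; Njord 1/16; Sindre 1/8; Solveig 1/2; Trygve 1/16

No spouse, descendants, or parent survives, so the estate passes to Tove's siblings per stirpes.
Half-blood siblings count for one-half the weight of whole-blood siblings at the initial division.
Dividing 1 in proportion to weights (total weight 2): Solveig (weight 1) → 1/2; Magnus (weight 1/2) → 1/4; Hallvard (weight 1/2) → 1/4.
Solveig is living and takes 1/2.
Magnus predeceased; the 1/4 allotted to Magnus's branch passes to Magnus's issue by representation.
The 1/4 is divided into 2 equal shares of 1/8 among Asgeir, Sindre.
Asgeir is living and takes 1/8.
Sindre is living and takes 1/8.
Hallvard predeceased; the 1/4 allotted to Hallvard's branch passes to Hallvard's issue by representation.
The 1/4 is divided into 4 equal shares of 1/16 among Gudrun, Njord, Trygve, Frida.
Gudrun is living and takes 1/16.
Njord is living and takes 1/16.
Trygve is living and takes 1/16.
Frida is living and takes 1/16.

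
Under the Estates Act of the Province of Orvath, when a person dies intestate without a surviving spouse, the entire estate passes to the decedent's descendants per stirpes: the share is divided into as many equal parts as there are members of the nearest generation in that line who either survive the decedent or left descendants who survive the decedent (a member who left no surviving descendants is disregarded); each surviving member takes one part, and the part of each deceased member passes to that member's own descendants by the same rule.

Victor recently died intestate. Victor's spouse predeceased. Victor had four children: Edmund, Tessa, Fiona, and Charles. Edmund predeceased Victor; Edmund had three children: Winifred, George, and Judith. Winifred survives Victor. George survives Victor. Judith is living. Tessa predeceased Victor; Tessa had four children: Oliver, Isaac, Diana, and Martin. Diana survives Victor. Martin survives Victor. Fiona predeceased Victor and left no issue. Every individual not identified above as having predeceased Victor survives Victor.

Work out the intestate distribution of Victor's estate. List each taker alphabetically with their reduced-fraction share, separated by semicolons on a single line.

There is no surviving spouse, so the entire estate passes to Victor's descendants per stirpes.
Fiona left no surviving issue, so that branch lapses and is disregarded.
The estate is divided into 3 equal shares of 1/3 among Edmund, Tessa, Charles.
Edmund predeceased; the 1/3 allotted to Edmund's branch passes to Edmund's issue by representation.
The 1/3 is divided into 3 equal shares of 1/9 among Winifred, George, Judith.
Winifred is living and takes 1/9.
George is living and takes 1/9.
Judith is living and takes 1/9.
Tessa predeceased; the 1/3 allotted to Tessa's branch passes to Tessa's issue by representation.
The 1/3 is divided into 4 equal shares of 1/12 among Oliver, Isaac, Diana, Martin.
Oliver is living and takes 1/12.
Isaac is living and takes 1/12.
Diana is living and takes 1/12.
Martin is living and takes 1/12.
Charles is living and takes 1/3.

Charles 1/3; Diana 1/12; George 1/9; Isaac 1/12; Judith 1/9; Martin 1/12; Oliver 1/12; Winifred 1/9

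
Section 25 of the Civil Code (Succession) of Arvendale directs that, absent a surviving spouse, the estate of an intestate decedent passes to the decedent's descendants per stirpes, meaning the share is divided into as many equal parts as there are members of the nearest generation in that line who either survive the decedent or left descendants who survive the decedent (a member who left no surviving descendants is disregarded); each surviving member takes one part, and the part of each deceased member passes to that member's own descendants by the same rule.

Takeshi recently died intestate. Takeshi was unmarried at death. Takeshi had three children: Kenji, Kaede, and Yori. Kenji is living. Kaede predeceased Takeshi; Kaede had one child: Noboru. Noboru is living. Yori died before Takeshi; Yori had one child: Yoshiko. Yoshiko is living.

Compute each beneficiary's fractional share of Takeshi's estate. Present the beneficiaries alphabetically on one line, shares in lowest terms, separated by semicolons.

There is no surviving spouse, so the entire estate passes to Takeshi's descendants per stirpes.
The estate is divided into 3 equal shares of 1/3 among Kenji, Kaede, Yori.
Kenji is living and takes 1/3.
Kaede predeceased; the 1/3 allotted to Kaede's branch passes to Kaede's issue by representation.
Noboru is the sole taker at this level and receives the full 1/3.
Yori predeceased; the 1/3 allotted to Yori's branch passes to Yori's issue by representation.
Yoshiko is the sole taker at this level and receives the full 1/3.

Kenji 1/3; Noboru 1/3; Yoshiko 1/3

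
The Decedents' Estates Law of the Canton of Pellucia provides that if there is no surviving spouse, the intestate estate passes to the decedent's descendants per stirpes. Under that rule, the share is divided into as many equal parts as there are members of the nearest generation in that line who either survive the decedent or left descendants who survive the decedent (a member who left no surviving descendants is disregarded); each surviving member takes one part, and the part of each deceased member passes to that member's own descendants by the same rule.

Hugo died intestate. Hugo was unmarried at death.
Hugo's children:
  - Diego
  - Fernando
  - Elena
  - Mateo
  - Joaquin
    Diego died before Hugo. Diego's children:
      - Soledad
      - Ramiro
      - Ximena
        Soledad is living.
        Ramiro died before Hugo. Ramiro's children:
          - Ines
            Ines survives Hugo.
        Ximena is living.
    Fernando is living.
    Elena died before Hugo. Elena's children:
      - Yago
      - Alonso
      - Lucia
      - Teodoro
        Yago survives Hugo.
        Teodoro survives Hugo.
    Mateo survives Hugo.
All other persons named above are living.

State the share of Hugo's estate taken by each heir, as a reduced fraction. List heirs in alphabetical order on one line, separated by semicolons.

There is no surviving spouse, so the entire estate passes to Hugo's descendants per stirpes.
The estate is divided into 5 equal shares of 1/5 among Diego, Fernando, Elena, Mateo, Joaquin.
Diego predeceased; the 1/5 allotted to Diego's branch passes to Diego's issue by representation.
The 1/5 is divided into 3 equal shares of 1/15 among Soledad, Ramiro, Ximena.
Soledad is living and takes 1/15.
Ramiro predeceased; the 1/15 allotted to Ramiro's branch passes to Ramiro's issue by representation.
Ines is the sole taker at this level and receives the full 1/15.
Ximena is living and takes 1/15.
Fernando is living and takes 1/5.
Elena predeceased; the 1/5 allotted to Elena's branch passes to Elena's issue by representation.
The 1/5 is divided into 4 equal shares of 1/20 among Yago, Alonso, Lucia, Teodoro.
Yago is living and takes 1/20.
Alonso is living and takes 1/20.
Lucia is living and takes 1/20.
Teodoro is living and takes 1/20.
Mateo is living and takes 1/5.
Joaquin is living and takes 1/5.

Alonso 1/20; Fernando 1/5; Ines 1/15; Joaquin 1/5; Lucia 1/20; Mateo 1/5; Soledad 1/15; Teodoro 1/20; Ximena 1/15; Yago 1/20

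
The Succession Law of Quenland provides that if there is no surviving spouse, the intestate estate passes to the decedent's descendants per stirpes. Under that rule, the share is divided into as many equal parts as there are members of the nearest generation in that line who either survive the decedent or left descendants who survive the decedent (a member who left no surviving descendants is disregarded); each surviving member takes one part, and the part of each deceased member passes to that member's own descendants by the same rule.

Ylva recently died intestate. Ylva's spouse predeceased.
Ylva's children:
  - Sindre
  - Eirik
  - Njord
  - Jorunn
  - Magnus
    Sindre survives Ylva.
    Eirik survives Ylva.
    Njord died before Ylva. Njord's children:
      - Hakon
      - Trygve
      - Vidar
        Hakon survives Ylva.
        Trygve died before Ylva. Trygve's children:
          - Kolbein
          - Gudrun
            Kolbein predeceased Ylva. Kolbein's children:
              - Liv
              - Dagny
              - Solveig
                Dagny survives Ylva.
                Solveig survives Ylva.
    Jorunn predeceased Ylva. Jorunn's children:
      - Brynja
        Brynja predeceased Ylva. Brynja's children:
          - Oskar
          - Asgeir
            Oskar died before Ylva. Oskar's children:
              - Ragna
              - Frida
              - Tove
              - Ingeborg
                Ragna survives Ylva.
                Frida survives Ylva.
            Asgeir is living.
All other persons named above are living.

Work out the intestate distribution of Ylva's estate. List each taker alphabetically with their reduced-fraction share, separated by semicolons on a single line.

Asgeir 1/10; Dagny 1/90; Eirik 1/5; Frida 1/40; Gudrun 1/30; Hakon 1/15; Ingeborg 1/40; Liv 1/90; Magnus 1/5; Ragna 1/40; Sindre 1/5; Solveig 1/90; Tove 1/40; Vidar 1/15

There is no surviving spouse, so the entire estate passes to Ylva's descendants per stirpes.
The estate is divided into 5 equal shares of 1/5 among Sindre, Eirik, Njord, Jorunn, Magnus.
Sindre is living and takes 1/5.
Eirik is living and takes 1/5.
Njord predeceased; the 1/5 allotted to Njord's branch passes to Njord's issue by representation.
The 1/5 is divided into 3 equal shares of 1/15 among Hakon, Trygve, Vidar.
Hakon is living and takes 1/15.
Trygve predeceased; the 1/15 allotted to Trygve's branch passes to Trygve's issue by representation.
The 1/15 is divided into 2 equal shares of 1/30 among Kolbein, Gudrun.
Kolbein predeceased; the 1/30 allotted to Kolbein's branch passes to Kolbein's issue by representation.
The 1/30 is divided into 3 equal shares of 1/90 among Liv, Dagny, Solveig.
Liv is living and takes 1/90.
Dagny is living and takes 1/90.
Solveig is living and takes 1/90.
Gudrun is living and takes 1/30.
Vidar is living and takes 1/15.
Jorunn predeceased; the 1/5 allotted to Jorunn's branch passes to Jorunn's issue by representation.
Brynja's line is the sole branch at this level, so the full 1/5 passes to Brynja's issue by representation.
The 1/5 is divided into 2 equal shares of 1/10 among Oskar, Asgeir.
Oskar predeceased; the 1/10 allotted to Oskar's branch passes to Oskar's issue by representation.
The 1/10 is divided into 4 equal shares of 1/40 among Ragna, Frida, Tove, Ingeborg.
Ragna is living and takes 1/40.
Frida is living and takes 1/40.
Tove is living and takes 1/40.
Ingeborg is living and takes 1/40.
Asgeir is living and takes 1/10.
Magnus is living and takes 1/5.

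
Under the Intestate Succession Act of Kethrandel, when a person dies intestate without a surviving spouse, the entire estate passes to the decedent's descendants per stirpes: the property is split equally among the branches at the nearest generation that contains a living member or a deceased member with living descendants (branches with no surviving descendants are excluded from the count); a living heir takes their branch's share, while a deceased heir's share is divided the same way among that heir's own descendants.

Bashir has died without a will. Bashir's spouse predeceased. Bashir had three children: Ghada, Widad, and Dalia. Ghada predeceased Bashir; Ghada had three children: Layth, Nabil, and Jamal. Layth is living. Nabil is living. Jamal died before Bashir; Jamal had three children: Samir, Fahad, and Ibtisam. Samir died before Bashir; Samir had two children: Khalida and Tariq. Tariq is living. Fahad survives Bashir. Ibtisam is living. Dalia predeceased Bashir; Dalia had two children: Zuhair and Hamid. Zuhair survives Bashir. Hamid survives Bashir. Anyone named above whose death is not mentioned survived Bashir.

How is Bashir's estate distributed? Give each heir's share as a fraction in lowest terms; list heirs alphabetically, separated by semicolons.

There is no surviving spouse, so the entire estate passes to Bashir's descendants per stirpes.
The estate is divided into 3 equal shares of 1/3 among Ghada, Widad, Dalia.
Ghada predeceased; the 1/3 allotted to Ghada's branch passes to Ghada's issue by representation.
The 1/3 is divided into 3 equal shares of 1/9 among Layth, Nabil, Jamal.
Layth is living and takes 1/9.
Nabil is living and takes 1/9.
Jamal predeceased; the 1/9 allotted to Jamal's branch passes to Jamal's issue by representation.
The 1/9 is divided into 3 equal shares of 1/27 among Samir, Fahad, Ibtisam.
Samir predeceased; the 1/27 allotted to Samir's branch passes to Samir's issue by representation.
The 1/27 is divided into 2 equal shares of 1/54 among Khalida, Tariq.
Khalida is living and takes 1/54.
Tariq is living and takes 1/54.
Fahad is living and takes 1/27.
Ibtisam is living and takes 1/27.
Widad is living and takes 1/3.
Dalia predeceased; the 1/3 allotted to Dalia's branch passes to Dalia's issue by representation.
The 1/3 is divided into 2 equal shares of 1/6 among Zuhair, Hamid.
Zuhair is living and takes 1/6.
Hamid is living and takes 1/6.

Fahad 1/27; Hamid 1/6; Ibtisam 1/27; Khalida 1/54; Layth 1/9; Nabil 1/9; Tariq 1/54; Widad 1/3; Zuhair 1/6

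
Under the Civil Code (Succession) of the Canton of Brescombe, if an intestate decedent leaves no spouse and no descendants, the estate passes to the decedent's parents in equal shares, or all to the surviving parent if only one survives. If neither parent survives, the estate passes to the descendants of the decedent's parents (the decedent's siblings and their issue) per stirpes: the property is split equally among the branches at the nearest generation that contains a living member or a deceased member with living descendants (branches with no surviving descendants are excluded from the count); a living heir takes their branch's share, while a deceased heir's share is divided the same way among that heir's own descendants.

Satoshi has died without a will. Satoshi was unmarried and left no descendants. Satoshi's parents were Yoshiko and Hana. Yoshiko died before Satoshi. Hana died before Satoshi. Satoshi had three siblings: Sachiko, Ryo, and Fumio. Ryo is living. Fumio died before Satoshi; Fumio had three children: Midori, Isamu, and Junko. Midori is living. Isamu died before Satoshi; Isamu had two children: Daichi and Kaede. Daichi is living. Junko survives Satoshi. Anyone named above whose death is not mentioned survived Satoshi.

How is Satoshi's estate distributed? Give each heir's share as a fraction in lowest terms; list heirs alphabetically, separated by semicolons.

Neither parent survives and there are no descendants, so the estate passes to Satoshi's siblings and their issue per stirpes.
The estate is divided into 3 equal shares of 1/3 among Sachiko, Ryo, Fumio.
Sachiko is living and takes 1/3.
Ryo is living and takes 1/3.
Fumio predeceased; the 1/3 allotted to Fumio's branch passes to Fumio's issue by representation.
The 1/3 is divided into 3 equal shares of 1/9 among Midori, Isamu, Junko.
Midori is living and takes 1/9.
Isamu predeceased; the 1/9 allotted to Isamu's branch passes to Isamu's issue by representation.
The 1/9 is divided into 2 equal shares of 1/18 among Daichi, Kaede.
Daichi is living and takes 1/18.
Kaede is living and takes 1/18.
Junko is living and takes 1/9.

Daichi 1/18; Junko 1/9; Kaede 1/18; Midori 1/9; Ryo 1/3; Sachiko 1/3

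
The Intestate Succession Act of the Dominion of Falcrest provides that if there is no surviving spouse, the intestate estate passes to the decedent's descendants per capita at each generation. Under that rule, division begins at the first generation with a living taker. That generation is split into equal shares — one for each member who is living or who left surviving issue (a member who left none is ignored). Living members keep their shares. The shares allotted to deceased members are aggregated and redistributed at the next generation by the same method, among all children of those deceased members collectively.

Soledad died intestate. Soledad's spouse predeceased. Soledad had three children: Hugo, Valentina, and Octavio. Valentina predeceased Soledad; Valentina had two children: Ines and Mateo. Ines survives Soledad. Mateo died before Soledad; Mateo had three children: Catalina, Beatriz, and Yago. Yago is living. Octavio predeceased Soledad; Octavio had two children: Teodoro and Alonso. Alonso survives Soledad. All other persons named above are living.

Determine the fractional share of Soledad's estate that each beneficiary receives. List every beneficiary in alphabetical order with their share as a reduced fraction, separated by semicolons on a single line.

Alonso 1/6; Beatriz 1/18; Catalina 1/18; Hugo 1/3; Ines 1/6; Teodoro 1/6; Yago 1/18

There is no surviving spouse, so the entire estate passes to Soledad's descendants per capita at each generation.
At generation 1 (Hugo, Valentina, Octavio) there are 3 shares of (1)/3 = 1/3 each.
Living: Hugo — each takes 1/3.
Deceased: Valentina and Octavio. Their combined 2/3 is pooled and carried to generation 2.
At generation 2 (Ines, Mateo, Teodoro, Alonso) there are 4 shares of (2/3)/4 = 1/6 each.
Living: Ines, Teodoro, and Alonso — each takes 1/6.
Deceased: Mateo. That 1/6 share is carried to generation 3.
At generation 3 (Catalina, Beatriz, Yago) there are 3 shares of (1/6)/3 = 1/18 each.
Living: Catalina, Beatriz, and Yago — each takes 1/18.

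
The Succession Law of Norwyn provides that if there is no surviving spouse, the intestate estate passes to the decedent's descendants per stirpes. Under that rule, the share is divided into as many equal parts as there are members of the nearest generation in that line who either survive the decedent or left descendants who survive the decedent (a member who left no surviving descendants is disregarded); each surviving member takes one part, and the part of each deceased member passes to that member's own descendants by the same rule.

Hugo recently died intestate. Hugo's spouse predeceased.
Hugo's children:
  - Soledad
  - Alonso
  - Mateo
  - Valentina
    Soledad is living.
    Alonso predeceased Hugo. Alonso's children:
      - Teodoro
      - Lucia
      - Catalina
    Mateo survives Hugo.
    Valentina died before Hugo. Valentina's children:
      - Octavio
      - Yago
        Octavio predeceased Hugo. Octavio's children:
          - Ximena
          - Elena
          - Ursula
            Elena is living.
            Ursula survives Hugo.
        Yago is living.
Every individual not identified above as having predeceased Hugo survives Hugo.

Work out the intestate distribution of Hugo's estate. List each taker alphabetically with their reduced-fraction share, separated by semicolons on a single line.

There is no surviving spouse, so the entire estate passes to Hugo's descendants per stirpes.
The estate is divided into 4 equal shares of 1/4 among Soledad, Alonso, Mateo, Valentina.
Soledad is living and takes 1/4.
Alonso predeceased; the 1/4 allotted to Alonso's branch passes to Alonso's issue by representation.
The 1/4 is divided into 3 equal shares of 1/12 among Teodoro, Lucia, Catalina.
Teodoro is living and takes 1/12.
Lucia is living and takes 1/12.
Catalina is living and takes 1/12.
Mateo is living and takes 1/4.
Valentina predeceased; the 1/4 allotted to Valentina's branch passes to Valentina's issue by representation.
The 1/4 is divided into 2 equal shares of 1/8 among Octavio, Yago.
Octavio predeceased; the 1/8 allotted to Octavio's branch passes to Octavio's issue by representation.
The 1/8 is divided into 3 equal shares of 1/24 among Ximena, Elena, Ursula.
Ximena is living and takes 1/24.
Elena is living and takes 1/24.
Ursula is living and takes 1/24.
Yago is living and takes 1/8.

Catalina 1/12; Elena 1/24; Lucia 1/12; Mateo 1/4; Soledad 1/4; Teodoro 1/12; Ursula 1/24; Ximena 1/24; Yago 1/8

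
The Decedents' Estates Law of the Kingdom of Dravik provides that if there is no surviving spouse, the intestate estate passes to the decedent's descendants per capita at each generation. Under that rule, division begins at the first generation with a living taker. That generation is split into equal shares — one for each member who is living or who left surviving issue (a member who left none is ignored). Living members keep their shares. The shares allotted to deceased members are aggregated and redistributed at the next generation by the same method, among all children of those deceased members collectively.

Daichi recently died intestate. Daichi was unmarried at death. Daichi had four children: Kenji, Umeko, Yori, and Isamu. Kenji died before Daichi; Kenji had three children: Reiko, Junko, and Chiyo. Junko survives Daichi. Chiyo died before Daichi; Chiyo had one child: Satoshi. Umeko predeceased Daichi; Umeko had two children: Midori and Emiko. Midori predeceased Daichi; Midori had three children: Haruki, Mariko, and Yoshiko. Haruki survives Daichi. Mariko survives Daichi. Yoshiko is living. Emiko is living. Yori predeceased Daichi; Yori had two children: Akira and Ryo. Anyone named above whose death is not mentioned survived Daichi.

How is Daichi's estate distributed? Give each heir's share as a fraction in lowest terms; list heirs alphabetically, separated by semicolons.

Akira 3/28; Emiko 3/28; Haruki 3/56; Isamu 1/4; Junko 3/28; Mariko 3/56; Reiko 3/28; Ryo 3/28; Satoshi 3/56; Yoshiko 3/56

There is no surviving spouse, so the entire estate passes to Daichi's descendants per capita at each generation.
At generation 1 (Kenji, Umeko, Yori, Isamu) there are 4 shares of (1)/4 = 1/4 each.
Living: Isamu — each takes 1/4.
Deceased: Kenji, Umeko, and Yori. Their combined 3/4 is pooled and carried to generation 2.
At generation 2 (Reiko, Junko, Chiyo, Midori, Emiko, Akira, Ryo) there are 7 shares of (3/4)/7 = 3/28 each.
Living: Reiko, Junko, Emiko, Akira, and Ryo — each takes 3/28.
Deceased: Chiyo and Midori. Their combined 3/14 is pooled and carried to generation 3.
At generation 3 (Satoshi, Haruki, Mariko, Yoshiko) there are 4 shares of (3/14)/4 = 3/56 each.
Living: Satoshi, Haruki, Mariko, and Yoshiko — each takes 3/56.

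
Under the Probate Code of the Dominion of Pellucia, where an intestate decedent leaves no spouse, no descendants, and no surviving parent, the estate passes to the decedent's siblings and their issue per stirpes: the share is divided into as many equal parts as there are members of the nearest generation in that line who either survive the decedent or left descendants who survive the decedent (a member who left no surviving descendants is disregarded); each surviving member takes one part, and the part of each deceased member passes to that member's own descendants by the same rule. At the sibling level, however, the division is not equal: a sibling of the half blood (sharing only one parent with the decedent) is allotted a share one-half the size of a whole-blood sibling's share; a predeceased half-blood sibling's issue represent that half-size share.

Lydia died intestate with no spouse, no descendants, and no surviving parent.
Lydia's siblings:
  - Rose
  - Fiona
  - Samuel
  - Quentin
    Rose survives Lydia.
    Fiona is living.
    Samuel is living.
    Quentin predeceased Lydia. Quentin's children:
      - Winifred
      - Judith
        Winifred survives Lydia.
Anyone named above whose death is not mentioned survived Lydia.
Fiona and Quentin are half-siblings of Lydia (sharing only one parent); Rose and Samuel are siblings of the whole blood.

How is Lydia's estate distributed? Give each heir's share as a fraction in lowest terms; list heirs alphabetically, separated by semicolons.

No spouse, descendants, or parent survives, so the estate passes to Lydia's siblings per stirpes.
Half-blood siblings count for one-half the weight of whole-blood siblings at the initial division.
Dividing 1 in proportion to weights (total weight 3): Rose (weight 1) → 1/3; Fiona (weight 1/2) → 1/6; Samuel (weight 1) → 1/3; Quentin (weight 1/2) → 1/6.
Rose is living and takes 1/3.
Fiona is living and takes 1/6.
Samuel is living and takes 1/3.
Quentin predeceased; the 1/6 allotted to Quentin's branch passes to Quentin's issue by representation.
The 1/6 is divided into 2 equal shares of 1/12 among Winifred, Judith.
Winifred is living and takes 1/12.
Judith is living and takes 1/12.

Fiona 1/6; Judith 1/12; Rose 1/3; Samuel 1/3; Winifred 1/12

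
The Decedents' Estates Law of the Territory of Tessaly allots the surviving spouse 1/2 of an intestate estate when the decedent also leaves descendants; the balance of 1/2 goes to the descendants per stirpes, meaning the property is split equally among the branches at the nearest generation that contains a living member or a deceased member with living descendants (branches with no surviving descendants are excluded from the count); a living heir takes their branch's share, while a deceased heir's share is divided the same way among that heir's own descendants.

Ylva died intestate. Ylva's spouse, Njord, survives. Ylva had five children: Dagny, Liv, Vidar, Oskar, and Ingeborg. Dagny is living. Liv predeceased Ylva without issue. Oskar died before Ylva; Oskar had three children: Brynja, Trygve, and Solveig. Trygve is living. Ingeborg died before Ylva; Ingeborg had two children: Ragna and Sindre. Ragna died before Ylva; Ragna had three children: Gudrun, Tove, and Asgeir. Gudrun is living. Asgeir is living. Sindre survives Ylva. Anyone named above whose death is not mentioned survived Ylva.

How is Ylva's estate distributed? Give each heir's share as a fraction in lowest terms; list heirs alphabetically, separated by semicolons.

Asgeir 1/48; Brynja 1/24; Dagny 1/8; Gudrun 1/48; Njord 1/2; Sindre 1/16; Solveig 1/24; Tove 1/48; Trygve 1/24; Vidar 1/8

Njord, as surviving spouse, takes 1/2.
The remaining 1/2 passes to Ylva's descendants per stirpes.
Liv left no surviving issue, so that branch lapses and is disregarded.
The 1/2 is divided into 4 equal shares of 1/8 among Dagny, Vidar, Oskar, Ingeborg.
Dagny is living and takes 1/8.
Vidar is living and takes 1/8.
Oskar predeceased; the 1/8 allotted to Oskar's branch passes to Oskar's issue by representation.
The 1/8 is divided into 3 equal shares of 1/24 among Brynja, Trygve, Solveig.
Brynja is living and takes 1/24.
Trygve is living and takes 1/24.
Solveig is living and takes 1/24.
Ingeborg predeceased; the 1/8 allotted to Ingeborg's branch passes to Ingeborg's issue by representation.
The 1/8 is divided into 2 equal shares of 1/16 among Ragna, Sindre.
Ragna predeceased; the 1/16 allotted to Ragna's branch passes to Ragna's issue by representation.
The 1/16 is divided into 3 equal shares of 1/48 among Gudrun, Tove, Asgeir.
Gudrun is living and takes 1/48.
Tove is living and takes 1/48.
Asgeir is living and takes 1/48.
Sindre is living and takes 1/16.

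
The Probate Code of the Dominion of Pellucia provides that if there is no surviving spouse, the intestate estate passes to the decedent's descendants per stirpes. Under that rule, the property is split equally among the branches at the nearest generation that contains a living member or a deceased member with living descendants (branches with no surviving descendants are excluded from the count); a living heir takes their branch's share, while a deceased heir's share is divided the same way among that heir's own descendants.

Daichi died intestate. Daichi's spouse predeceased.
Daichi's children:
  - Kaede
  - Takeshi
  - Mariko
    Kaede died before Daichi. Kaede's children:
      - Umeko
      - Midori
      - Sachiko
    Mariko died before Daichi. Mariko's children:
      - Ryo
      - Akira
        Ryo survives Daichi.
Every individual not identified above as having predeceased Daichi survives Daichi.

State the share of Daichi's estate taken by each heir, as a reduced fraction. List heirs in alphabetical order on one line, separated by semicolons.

Akira 1/6; Midori 1/9; Ryo 1/6; Sachiko 1/9; Takeshi 1/3; Umeko 1/9

There is no surviving spouse, so the entire estate passes to Daichi's descendants per stirpes.
The estate is divided into 3 equal shares of 1/3 among Kaede, Takeshi, Mariko.
Kaede predeceased; the 1/3 allotted to Kaede's branch passes to Kaede's issue by representation.
The 1/3 is divided into 3 equal shares of 1/9 among Umeko, Midori, Sachiko.
Umeko is living and takes 1/9.
Midori is living and takes 1/9.
Sachiko is living and takes 1/9.
Takeshi is living and takes 1/3.
Mariko predeceased; the 1/3 allotted to Mariko's branch passes to Mariko's issue by representation.
The 1/3 is divided into 2 equal shares of 1/6 among Ryo, Akira.
Ryo is living and takes 1/6.
Akira is living and takes 1/6.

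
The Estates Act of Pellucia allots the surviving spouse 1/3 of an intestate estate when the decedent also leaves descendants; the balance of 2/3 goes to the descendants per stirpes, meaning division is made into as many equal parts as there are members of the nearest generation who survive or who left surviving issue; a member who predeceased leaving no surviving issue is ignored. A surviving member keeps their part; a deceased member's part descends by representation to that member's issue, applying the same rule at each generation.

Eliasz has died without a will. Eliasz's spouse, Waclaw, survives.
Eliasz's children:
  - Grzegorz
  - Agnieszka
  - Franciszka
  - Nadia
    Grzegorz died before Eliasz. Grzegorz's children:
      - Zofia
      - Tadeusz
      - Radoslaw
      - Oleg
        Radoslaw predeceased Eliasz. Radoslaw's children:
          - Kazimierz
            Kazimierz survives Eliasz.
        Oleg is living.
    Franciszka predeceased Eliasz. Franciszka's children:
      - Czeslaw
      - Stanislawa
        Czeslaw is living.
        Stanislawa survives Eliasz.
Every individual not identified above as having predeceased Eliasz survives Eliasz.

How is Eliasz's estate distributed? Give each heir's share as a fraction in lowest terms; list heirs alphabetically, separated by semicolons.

Waclaw, as surviving spouse, takes 1/3.
The remaining 2/3 passes to Eliasz's descendants per stirpes.
The 2/3 is divided into 4 equal shares of 1/6 among Grzegorz, Agnieszka, Franciszka, Nadia.
Grzegorz predeceased; the 1/6 allotted to Grzegorz's branch passes to Grzegorz's issue by representation.
The 1/6 is divided into 4 equal shares of 1/24 among Zofia, Tadeusz, Radoslaw, Oleg.
Zofia is living and takes 1/24.
Tadeusz is living and takes 1/24.
Radoslaw predeceased; the 1/24 allotted to Radoslaw's branch passes to Radoslaw's issue by representation.
Kazimierz is the sole taker at this level and receives the full 1/24.
Oleg is living and takes 1/24.
Agnieszka is living and takes 1/6.
Franciszka predeceased; the 1/6 allotted to Franciszka's branch passes to Franciszka's issue by representation.
The 1/6 is divided into 2 equal shares of 1/12 among Czeslaw, Stanislawa.
Czeslaw is living and takes 1/12.
Stanislawa is living and takes 1/12.
Nadia is living and takes 1/6.

Agnieszka 1/6; Czeslaw 1/12; Kazimierz 1/24; Nadia 1/6; Oleg 1/24; Stanislawa 1/12; Tadeusz 1/24; Waclaw 1/3; Zofia 1/24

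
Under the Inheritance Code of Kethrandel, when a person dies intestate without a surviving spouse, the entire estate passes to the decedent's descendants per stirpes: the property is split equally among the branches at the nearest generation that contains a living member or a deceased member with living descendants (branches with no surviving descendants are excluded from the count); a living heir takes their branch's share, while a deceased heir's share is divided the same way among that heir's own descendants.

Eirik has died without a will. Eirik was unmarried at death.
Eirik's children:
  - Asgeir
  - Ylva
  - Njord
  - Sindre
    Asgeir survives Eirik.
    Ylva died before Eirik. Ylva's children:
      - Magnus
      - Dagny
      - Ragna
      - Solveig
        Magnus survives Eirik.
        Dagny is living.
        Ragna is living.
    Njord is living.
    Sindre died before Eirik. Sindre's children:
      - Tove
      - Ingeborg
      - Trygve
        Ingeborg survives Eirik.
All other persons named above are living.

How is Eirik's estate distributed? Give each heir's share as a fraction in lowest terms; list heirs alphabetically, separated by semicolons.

There is no surviving spouse, so the entire estate passes to Eirik's descendants per stirpes.
The estate is divided into 4 equal shares of 1/4 among Asgeir, Ylva, Njord, Sindre.
Asgeir is living and takes 1/4.
Ylva predeceased; the 1/4 allotted to Ylva's branch passes to Ylva's issue by representation.
The 1/4 is divided into 4 equal shares of 1/16 among Magnus, Dagny, Ragna, Solveig.
Magnus is living and takes 1/16.
Dagny is living and takes 1/16.
Ragna is living and takes 1/16.
Solveig is living and takes 1/16.
Njord is living and takes 1/4.
Sindre predeceased; the 1/4 allotted to Sindre's branch passes to Sindre's issue by representation.
The 1/4 is divided into 3 equal shares of 1/12 among Tove, Ingeborg, Trygve.
Tove is living and takes 1/12.
Ingeborg is living and takes 1/12.
Trygve is living and takes 1/12.

Asgeir 1/4; Dagny 1/16; Ingeborg 1/12; Magnus 1/16; Njord 1/4; Ragna 1/16; Solveig 1/16; Tove 1/12; Trygve 1/12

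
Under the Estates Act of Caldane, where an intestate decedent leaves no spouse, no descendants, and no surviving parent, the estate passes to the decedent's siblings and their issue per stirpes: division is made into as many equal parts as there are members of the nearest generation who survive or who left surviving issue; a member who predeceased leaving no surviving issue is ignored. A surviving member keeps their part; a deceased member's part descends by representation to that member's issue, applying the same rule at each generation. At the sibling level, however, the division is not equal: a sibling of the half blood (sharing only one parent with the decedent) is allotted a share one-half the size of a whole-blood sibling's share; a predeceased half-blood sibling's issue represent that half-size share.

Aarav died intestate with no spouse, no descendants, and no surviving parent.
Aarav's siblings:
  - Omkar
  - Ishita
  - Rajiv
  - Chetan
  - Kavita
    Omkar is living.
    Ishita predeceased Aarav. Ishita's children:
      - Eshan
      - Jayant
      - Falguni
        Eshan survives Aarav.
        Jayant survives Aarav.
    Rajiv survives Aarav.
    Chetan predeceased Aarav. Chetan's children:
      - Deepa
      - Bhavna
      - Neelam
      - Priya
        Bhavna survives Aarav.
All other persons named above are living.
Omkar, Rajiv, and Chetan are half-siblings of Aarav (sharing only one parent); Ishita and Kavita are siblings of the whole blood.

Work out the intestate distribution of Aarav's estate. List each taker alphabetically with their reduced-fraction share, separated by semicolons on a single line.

Bhavna 1/28; Deepa 1/28; Eshan 2/21; Falguni 2/21; Jayant 2/21; Kavita 2/7; Neelam 1/28; Omkar 1/7; Priya 1/28; Rajiv 1/7

No spouse, descendants, or parent survives, so the estate passes to Aarav's siblings per stirpes.
Half-blood siblings count for one-half the weight of whole-blood siblings at the initial division.
Dividing 1 in proportion to weights (total weight 7/2): Omkar (weight 1/2) → 1/7; Ishita (weight 1) → 2/7; Rajiv (weight 1/2) → 1/7; Chetan (weight 1/2) → 1/7; Kavita (weight 1) → 2/7.
Omkar is living and takes 1/7.
Ishita predeceased; the 2/7 allotted to Ishita's branch passes to Ishita's issue by representation.
The 2/7 is divided into 3 equal shares of 2/21 among Eshan, Jayant, Falguni.
Eshan is living and takes 2/21.
Jayant is living and takes 2/21.
Falguni is living and takes 2/21.
Rajiv is living and takes 1/7.
Chetan predeceased; the 1/7 allotted to Chetan's branch passes to Chetan's issue by representation.
The 1/7 is divided into 4 equal shares of 1/28 among Deepa, Bhavna, Neelam, Priya.
Deepa is living and takes 1/28.
Bhavna is living and takes 1/28.
Neelam is living and takes 1/28.
Priya is living and takes 1/28.
Kavita is living and takes 2/7.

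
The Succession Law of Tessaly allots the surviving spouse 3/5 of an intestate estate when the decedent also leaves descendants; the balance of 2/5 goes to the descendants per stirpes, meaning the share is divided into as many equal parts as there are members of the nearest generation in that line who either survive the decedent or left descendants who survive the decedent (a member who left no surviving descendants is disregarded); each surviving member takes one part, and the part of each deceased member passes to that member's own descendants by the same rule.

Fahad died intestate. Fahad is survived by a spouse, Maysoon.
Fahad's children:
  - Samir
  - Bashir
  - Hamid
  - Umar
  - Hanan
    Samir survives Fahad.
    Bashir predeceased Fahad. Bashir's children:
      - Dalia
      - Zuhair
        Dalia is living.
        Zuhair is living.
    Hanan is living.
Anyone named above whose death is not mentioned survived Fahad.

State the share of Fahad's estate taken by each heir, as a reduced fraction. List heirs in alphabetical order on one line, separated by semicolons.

Dalia 1/25; Hamid 2/25; Hanan 2/25; Maysoon 3/5; Samir 2/25; Umar 2/25; Zuhair 1/25

Maysoon, as surviving spouse, takes 3/5.
The remaining 2/5 passes to Fahad's descendants per stirpes.
The 2/5 is divided into 5 equal shares of 2/25 among Samir, Bashir, Hamid, Umar, Hanan.
Samir is living and takes 2/25.
Bashir predeceased; the 2/25 allotted to Bashir's branch passes to Bashir's issue by representation.
The 2/25 is divided into 2 equal shares of 1/25 among Dalia, Zuhair.
Dalia is living and takes 1/25.
Zuhair is living and takes 1/25.
Hamid is living and takes 2/25.
Umar is living and takes 2/25.
Hanan is living and takes 2/25.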